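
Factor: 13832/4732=2^1*13^ ( - 1) * 19^1 = 38/13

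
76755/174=441 + 7/58 = 441.12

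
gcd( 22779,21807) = 9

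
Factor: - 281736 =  - 2^3 *3^2*7^1*13^1 * 43^1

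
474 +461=935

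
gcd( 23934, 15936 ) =6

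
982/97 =982/97 = 10.12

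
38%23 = 15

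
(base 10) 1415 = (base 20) 3af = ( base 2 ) 10110000111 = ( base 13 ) 84b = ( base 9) 1842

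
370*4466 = 1652420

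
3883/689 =3883/689 = 5.64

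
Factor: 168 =2^3*3^1 * 7^1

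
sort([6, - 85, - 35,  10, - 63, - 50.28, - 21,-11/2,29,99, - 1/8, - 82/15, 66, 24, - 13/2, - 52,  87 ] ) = [ - 85, - 63, - 52, -50.28, - 35, - 21, - 13/2, - 11/2,  -  82/15, - 1/8, 6,10 , 24,  29,  66, 87,  99] 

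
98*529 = 51842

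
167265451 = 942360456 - 775095005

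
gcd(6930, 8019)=99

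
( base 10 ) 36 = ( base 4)210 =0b100100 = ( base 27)19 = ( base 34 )12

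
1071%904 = 167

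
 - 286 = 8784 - 9070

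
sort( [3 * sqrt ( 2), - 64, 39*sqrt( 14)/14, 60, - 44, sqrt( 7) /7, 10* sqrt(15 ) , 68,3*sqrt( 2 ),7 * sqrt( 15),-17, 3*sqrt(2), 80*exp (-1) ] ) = [ - 64, - 44, - 17 , sqrt( 7)/7  ,  3*sqrt ( 2),3*sqrt( 2), 3*sqrt( 2), 39*sqrt(14)/14, 7*sqrt(15 ), 80*exp( - 1 ) , 10*sqrt (15),60,68 ]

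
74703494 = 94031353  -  19327859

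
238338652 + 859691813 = 1098030465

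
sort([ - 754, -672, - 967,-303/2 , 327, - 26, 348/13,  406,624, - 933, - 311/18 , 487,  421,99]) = [ - 967, - 933, - 754, - 672,-303/2 , - 26, - 311/18,  348/13, 99, 327, 406, 421,487, 624 ]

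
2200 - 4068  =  -1868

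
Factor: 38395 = 5^1*7^1*1097^1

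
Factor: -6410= - 2^1 *5^1*641^1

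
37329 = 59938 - 22609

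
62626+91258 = 153884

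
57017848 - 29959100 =27058748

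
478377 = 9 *53153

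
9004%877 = 234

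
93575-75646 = 17929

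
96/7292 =24/1823 = 0.01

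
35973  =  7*5139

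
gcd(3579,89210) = 1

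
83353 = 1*83353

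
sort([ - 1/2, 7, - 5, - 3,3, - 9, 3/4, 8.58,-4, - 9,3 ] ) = [ - 9, - 9, - 5, - 4  , - 3, - 1/2,3/4, 3 , 3, 7,8.58 ]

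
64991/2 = 64991/2 = 32495.50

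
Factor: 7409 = 31^1 * 239^1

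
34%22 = 12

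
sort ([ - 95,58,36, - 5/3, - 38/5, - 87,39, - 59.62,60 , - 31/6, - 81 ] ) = [ - 95, - 87,-81, - 59.62 , - 38/5,-31/6, - 5/3,36, 39, 58, 60]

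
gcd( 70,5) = 5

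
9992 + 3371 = 13363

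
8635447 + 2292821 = 10928268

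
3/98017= 3/98017= 0.00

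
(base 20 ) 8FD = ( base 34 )31B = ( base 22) 75f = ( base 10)3513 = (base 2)110110111001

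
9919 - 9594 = 325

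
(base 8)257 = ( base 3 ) 20111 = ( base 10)175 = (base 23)7E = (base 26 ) 6j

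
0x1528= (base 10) 5416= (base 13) 2608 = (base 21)C5J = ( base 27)7BG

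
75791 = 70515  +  5276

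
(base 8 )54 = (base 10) 44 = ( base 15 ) 2E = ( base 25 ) 1J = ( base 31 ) 1d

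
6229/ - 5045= - 2 + 3861/5045 = - 1.23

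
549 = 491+58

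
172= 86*2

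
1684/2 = 842 = 842.00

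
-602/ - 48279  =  86/6897 = 0.01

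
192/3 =64  =  64.00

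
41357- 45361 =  - 4004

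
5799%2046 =1707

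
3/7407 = 1/2469=   0.00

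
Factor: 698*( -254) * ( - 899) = 159385508 = 2^2*29^1*31^1*127^1*349^1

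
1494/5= 1494/5 = 298.80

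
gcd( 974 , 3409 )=487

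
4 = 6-2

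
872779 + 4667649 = 5540428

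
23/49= 23/49= 0.47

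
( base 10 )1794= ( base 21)419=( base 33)1lc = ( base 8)3402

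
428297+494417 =922714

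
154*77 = 11858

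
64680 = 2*32340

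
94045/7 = 13435 = 13435.00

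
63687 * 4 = 254748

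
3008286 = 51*58986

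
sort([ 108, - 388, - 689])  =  [ - 689, - 388,108 ]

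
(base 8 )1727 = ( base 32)UN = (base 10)983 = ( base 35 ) s3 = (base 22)20f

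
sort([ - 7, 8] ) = [ - 7, 8] 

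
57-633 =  - 576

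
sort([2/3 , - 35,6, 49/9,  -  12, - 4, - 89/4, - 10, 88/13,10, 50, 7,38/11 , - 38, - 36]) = [ - 38, - 36,  -  35,  -  89/4 ,  -  12, - 10, - 4,2/3,38/11,49/9,6,  88/13, 7, 10,50]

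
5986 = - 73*( - 82)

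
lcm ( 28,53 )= 1484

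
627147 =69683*9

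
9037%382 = 251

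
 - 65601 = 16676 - 82277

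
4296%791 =341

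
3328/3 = 3328/3=1109.33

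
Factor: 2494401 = 3^1* 7^1 * 13^1*9137^1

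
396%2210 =396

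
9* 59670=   537030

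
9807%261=150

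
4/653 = 4/653 =0.01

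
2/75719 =2/75719  =  0.00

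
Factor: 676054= 2^1  *  338027^1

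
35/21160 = 7/4232 = 0.00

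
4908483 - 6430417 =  - 1521934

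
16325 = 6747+9578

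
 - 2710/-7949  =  2710/7949 = 0.34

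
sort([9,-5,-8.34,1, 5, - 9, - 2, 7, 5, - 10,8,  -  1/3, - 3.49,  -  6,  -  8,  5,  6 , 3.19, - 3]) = [  -  10, - 9, - 8.34, - 8,-6,-5,-3.49, - 3, - 2, - 1/3, 1, 3.19,5, 5, 5,6, 7,  8, 9]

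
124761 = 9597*13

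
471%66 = 9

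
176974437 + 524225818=701200255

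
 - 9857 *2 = - 19714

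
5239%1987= 1265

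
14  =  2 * 7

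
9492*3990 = 37873080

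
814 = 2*407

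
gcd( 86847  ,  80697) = 3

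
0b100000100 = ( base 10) 260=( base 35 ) 7f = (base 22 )bi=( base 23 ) B7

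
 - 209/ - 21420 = 209/21420=0.01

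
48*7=336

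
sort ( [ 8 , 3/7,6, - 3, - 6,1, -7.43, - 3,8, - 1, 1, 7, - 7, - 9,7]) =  [ - 9, - 7.43, - 7,- 6 ,-3, - 3,  -  1,3/7,1,1,6,7, 7,8,  8]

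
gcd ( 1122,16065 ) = 51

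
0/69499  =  0=0.00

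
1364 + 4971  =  6335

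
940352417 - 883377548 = 56974869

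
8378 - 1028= 7350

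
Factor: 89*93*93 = 3^2*31^2*89^1 = 769761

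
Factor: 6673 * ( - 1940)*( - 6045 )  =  2^2 * 3^1 * 5^2*13^1*31^1*97^1 * 6673^1= 78256272900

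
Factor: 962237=962237^1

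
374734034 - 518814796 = - 144080762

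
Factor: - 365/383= -5^1 *73^1*383^( - 1)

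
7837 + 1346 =9183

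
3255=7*465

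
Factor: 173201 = 7^1*109^1*227^1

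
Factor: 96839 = 179^1 * 541^1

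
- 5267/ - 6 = 877 + 5/6 = 877.83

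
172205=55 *3131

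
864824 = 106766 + 758058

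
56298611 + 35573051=91871662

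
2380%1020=340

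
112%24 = 16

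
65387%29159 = 7069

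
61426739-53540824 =7885915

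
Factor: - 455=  - 5^1*7^1*13^1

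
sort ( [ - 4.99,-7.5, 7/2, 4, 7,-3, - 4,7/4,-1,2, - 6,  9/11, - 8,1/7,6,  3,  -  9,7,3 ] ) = [  -  9,-8,-7.5,-6,-4.99, - 4,-3, -1, 1/7, 9/11, 7/4, 2,3, 3, 7/2, 4,6, 7,7 ]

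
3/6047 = 3/6047 = 0.00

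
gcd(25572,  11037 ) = 3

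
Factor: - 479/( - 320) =2^(  -  6)*5^( - 1) * 479^1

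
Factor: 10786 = 2^1*5393^1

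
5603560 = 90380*62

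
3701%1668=365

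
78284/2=39142 = 39142.00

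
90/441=10/49 = 0.20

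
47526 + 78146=125672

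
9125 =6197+2928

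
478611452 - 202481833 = 276129619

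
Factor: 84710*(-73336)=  - 6212292560 = - 2^4*5^1*43^1 *89^1*103^1*197^1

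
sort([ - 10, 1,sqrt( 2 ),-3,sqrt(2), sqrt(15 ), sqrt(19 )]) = [ - 10, - 3,1,sqrt (2),sqrt (2) , sqrt(15),  sqrt(19 )]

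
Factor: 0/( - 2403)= 0 = 0^1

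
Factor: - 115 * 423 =  -  48645 = - 3^2*5^1*23^1* 47^1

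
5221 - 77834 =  - 72613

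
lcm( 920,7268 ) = 72680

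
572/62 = 9+7/31 = 9.23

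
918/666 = 51/37 = 1.38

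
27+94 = 121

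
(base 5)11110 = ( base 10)780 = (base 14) 3DA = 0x30C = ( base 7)2163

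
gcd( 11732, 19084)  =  4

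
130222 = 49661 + 80561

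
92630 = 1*92630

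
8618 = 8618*1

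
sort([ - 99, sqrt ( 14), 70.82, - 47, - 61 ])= [- 99, -61, - 47, sqrt(14), 70.82] 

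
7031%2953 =1125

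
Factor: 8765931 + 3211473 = 2^2 *3^1 * 998117^1 = 11977404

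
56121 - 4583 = 51538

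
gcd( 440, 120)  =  40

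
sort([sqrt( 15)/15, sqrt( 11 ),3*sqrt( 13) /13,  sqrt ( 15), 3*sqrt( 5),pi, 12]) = [sqrt( 15)/15, 3*sqrt( 13)/13,pi,  sqrt( 11) , sqrt( 15), 3*sqrt(5), 12] 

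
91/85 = 91/85 = 1.07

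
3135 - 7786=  - 4651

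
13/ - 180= - 13/180 =- 0.07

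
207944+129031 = 336975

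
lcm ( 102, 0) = 0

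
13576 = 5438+8138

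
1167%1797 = 1167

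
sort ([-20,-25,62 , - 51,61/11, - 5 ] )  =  [ - 51, - 25, - 20 ,  -  5, 61/11,62]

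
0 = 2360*0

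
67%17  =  16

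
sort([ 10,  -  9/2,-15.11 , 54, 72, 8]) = [ - 15.11,-9/2,8,10, 54 , 72 ] 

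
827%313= 201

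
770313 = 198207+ 572106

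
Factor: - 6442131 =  - 3^1* 43^1*49939^1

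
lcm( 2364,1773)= 7092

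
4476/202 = 22 + 16/101  =  22.16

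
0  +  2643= 2643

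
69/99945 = 23/33315 = 0.00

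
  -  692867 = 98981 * (  -  7)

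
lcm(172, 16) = 688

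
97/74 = 1 + 23/74= 1.31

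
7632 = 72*106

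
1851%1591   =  260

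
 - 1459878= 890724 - 2350602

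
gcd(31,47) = 1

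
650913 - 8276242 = -7625329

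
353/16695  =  353/16695 = 0.02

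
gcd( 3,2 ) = 1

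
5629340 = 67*84020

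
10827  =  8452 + 2375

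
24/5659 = 24/5659 = 0.00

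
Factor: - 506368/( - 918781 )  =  512/929 =2^9*929^( - 1 )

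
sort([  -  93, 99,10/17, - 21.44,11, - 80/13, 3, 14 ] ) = [ - 93, - 21.44 , - 80/13, 10/17,3,11, 14, 99]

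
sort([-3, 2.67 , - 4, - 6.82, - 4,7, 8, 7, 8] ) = [ - 6.82,-4,-4, - 3, 2.67,7, 7, 8,8 ] 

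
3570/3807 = 1190/1269 =0.94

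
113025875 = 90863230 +22162645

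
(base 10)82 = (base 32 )2I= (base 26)34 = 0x52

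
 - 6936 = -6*1156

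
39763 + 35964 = 75727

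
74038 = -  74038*( - 1 )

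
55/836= 5/76 = 0.07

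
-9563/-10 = 9563/10 = 956.30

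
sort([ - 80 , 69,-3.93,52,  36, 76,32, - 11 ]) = [ - 80, - 11, - 3.93, 32, 36, 52,  69,  76 ]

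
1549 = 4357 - 2808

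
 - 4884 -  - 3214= - 1670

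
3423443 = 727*4709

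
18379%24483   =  18379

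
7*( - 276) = -1932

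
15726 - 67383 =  - 51657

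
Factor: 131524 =2^2 * 131^1*251^1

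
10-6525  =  - 6515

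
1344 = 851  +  493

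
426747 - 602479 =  - 175732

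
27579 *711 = 19608669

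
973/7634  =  973/7634  =  0.13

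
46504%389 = 213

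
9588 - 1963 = 7625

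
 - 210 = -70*3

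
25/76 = 25/76=0.33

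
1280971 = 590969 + 690002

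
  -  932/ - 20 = 46 + 3/5 = 46.60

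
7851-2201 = 5650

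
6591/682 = 6591/682 =9.66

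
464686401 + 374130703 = 838817104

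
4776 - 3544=1232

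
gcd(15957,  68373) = 9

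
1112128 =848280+263848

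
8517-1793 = 6724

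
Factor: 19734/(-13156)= - 2^( - 1 )*3^1 =-3/2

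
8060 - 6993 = 1067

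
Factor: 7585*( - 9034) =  - 2^1* 5^1 * 37^1*41^1*4517^1 = - 68522890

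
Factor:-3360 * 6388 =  - 2^7*3^1*5^1*7^1*1597^1 = -  21463680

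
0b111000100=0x1c4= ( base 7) 1214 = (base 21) 10b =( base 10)452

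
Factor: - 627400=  -2^3*5^2*3137^1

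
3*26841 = 80523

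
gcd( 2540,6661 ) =1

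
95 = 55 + 40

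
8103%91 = 4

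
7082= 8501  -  1419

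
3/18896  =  3/18896  =  0.00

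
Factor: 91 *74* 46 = 309764 = 2^2*7^1 * 13^1*23^1*37^1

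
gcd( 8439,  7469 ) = 97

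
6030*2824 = 17028720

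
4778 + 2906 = 7684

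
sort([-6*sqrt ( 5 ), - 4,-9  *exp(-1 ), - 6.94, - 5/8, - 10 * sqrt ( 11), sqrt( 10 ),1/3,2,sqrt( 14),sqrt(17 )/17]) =[-10*sqrt( 11 ),-6 * sqrt(5), - 6.94,  -  4,-9 * exp( - 1 ), - 5/8, sqrt( 17)/17, 1/3, 2,sqrt( 10),sqrt( 14) ] 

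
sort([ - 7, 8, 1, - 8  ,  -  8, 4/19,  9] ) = [-8, - 8, - 7,4/19, 1, 8, 9 ] 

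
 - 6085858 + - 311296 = -6397154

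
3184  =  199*16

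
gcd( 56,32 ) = 8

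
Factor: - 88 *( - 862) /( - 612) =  - 2^2*3^( - 2 )*11^1*17^( - 1)*431^1 = - 18964/153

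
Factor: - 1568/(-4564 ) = 56/163 = 2^3*7^1*163^( - 1 ) 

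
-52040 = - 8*6505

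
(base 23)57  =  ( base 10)122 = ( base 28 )4A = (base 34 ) 3K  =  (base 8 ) 172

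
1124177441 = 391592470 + 732584971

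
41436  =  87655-46219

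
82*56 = 4592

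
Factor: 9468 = 2^2* 3^2*263^1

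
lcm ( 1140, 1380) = 26220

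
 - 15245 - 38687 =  - 53932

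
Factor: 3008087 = 3008087^1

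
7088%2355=23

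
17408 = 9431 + 7977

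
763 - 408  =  355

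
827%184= 91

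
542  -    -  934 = 1476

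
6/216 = 1/36 = 0.03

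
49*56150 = 2751350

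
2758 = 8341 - 5583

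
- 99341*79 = - 7847939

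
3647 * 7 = 25529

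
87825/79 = 87825/79 = 1111.71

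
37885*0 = 0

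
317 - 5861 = - 5544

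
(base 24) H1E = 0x2666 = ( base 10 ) 9830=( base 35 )80U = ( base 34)8H4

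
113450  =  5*22690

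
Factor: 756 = 2^2*3^3*7^1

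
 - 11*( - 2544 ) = 27984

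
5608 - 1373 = 4235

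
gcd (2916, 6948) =36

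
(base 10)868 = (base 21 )1K7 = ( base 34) PI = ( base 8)1544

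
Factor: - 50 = - 2^1*5^2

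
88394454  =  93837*942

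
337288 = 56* 6023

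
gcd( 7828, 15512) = 4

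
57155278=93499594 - 36344316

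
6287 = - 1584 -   -  7871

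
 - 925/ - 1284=925/1284 = 0.72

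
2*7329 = 14658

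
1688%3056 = 1688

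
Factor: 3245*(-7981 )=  - 25898345=-5^1*11^1 * 23^1*59^1*347^1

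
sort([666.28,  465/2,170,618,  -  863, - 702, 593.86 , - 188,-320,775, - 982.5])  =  [  -  982.5,-863,-702,- 320, - 188, 170, 465/2, 593.86,618, 666.28, 775 ] 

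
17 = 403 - 386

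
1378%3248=1378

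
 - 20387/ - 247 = 82 + 7/13 = 82.54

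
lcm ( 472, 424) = 25016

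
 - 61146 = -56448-4698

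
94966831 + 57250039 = 152216870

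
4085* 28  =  114380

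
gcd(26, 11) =1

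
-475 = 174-649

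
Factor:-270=-2^1* 3^3 * 5^1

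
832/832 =1  =  1.00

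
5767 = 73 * 79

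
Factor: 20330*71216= 2^5*5^1*19^1*107^1*4451^1 = 1447821280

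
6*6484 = 38904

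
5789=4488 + 1301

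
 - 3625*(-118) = 427750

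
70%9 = 7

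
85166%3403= 91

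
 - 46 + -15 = -61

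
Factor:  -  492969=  - 3^1*73^1*2251^1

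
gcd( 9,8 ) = 1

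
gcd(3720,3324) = 12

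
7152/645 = 2384/215  =  11.09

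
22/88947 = 22/88947 =0.00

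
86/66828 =43/33414 = 0.00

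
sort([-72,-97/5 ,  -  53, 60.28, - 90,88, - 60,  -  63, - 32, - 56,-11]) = [ - 90  ,-72, - 63, - 60 , - 56,-53,  -  32, - 97/5, - 11 , 60.28,88 ]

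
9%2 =1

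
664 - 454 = 210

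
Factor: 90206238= 2^1* 3^1*479^1*31387^1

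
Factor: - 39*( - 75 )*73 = 3^2*5^2*13^1*73^1 = 213525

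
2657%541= 493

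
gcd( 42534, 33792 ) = 6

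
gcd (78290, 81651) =1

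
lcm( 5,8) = 40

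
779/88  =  8 + 75/88 = 8.85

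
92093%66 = 23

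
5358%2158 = 1042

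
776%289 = 198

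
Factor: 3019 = 3019^1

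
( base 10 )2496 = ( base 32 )2E0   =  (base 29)2S2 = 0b100111000000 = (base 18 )7CC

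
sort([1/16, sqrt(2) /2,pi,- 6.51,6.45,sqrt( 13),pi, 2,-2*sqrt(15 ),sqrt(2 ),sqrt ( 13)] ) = [ - 2*sqrt( 15), - 6.51,1/16, sqrt(2)/2, sqrt (2 ), 2,pi, pi,sqrt(13),sqrt(13 ),  6.45]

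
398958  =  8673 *46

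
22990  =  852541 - 829551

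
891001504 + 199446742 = 1090448246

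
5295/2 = 2647+1/2=2647.50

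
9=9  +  0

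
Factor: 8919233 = 71^1*269^1*467^1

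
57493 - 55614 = 1879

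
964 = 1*964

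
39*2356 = 91884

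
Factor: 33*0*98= 0 = 0^1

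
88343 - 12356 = 75987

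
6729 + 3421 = 10150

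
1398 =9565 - 8167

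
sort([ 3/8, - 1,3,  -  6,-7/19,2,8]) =[ - 6, - 1, - 7/19,  3/8,2,3,8]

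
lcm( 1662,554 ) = 1662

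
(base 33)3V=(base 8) 202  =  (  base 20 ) 6a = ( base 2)10000010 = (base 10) 130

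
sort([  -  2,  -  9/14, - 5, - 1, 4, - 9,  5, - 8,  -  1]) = [ - 9, - 8, -5,  -  2,  -  1, - 1,-9/14 , 4 , 5]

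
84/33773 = 84/33773 = 0.00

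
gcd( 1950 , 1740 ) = 30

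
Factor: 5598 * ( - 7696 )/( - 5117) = 43082208/5117 = 2^5 * 3^2*7^ ( - 1 )*13^1*17^( - 1 )*37^1 * 43^(-1)*311^1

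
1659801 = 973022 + 686779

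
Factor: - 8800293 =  - 3^1*367^1 * 7993^1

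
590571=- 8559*( - 69 )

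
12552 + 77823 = 90375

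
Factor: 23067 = 3^2*11^1*233^1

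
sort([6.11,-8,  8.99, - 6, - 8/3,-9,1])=[-9,  -  8, - 6 , - 8/3, 1,6.11,8.99]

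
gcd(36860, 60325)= 95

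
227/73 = 3 + 8/73 = 3.11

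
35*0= 0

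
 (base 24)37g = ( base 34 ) 1m8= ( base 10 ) 1912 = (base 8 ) 3570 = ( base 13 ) b41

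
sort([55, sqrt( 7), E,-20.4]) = [ - 20.4, sqrt(7), E, 55 ] 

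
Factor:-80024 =-2^3*7^1 * 1429^1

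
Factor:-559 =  - 13^1*43^1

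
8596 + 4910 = 13506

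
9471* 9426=89273646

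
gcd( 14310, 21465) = 7155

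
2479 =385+2094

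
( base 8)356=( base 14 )130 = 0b11101110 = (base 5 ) 1423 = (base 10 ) 238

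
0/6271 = 0 =0.00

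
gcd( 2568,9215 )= 1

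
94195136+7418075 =101613211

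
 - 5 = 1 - 6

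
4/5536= 1/1384 = 0.00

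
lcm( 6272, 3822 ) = 244608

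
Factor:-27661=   -  139^1*199^1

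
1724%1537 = 187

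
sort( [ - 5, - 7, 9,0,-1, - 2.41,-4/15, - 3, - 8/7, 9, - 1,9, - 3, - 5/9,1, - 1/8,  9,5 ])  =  [ - 7 ,  -  5, - 3, - 3,- 2.41 , - 8/7,-1,-1, - 5/9, - 4/15, - 1/8,0,1,5, 9, 9,9, 9] 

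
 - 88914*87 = - 7735518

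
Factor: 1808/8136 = 2^1*3^ ( - 2)=2/9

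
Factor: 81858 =2^1*3^1*7^1*1949^1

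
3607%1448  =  711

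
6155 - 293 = 5862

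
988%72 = 52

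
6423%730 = 583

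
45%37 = 8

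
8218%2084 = 1966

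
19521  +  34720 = 54241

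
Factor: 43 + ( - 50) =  - 7 = - 7^1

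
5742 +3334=9076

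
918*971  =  891378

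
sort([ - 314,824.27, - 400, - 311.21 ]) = [- 400, - 314, - 311.21, 824.27 ]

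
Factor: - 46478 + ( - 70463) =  - 11^1* 10631^1 =- 116941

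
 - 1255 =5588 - 6843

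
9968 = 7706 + 2262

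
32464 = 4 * 8116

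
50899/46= 2213/2 = 1106.50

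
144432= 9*16048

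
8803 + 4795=13598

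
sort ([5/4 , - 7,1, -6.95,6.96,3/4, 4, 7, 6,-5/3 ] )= [ - 7,  -  6.95,  -  5/3, 3/4, 1, 5/4,4 , 6, 6.96, 7] 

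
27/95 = 27/95   =  0.28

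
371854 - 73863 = 297991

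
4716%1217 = 1065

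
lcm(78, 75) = 1950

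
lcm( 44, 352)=352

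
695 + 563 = 1258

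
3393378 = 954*3557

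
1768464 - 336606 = 1431858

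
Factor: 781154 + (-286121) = 495033 = 3^1*7^1 * 11^1*2143^1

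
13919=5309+8610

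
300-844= -544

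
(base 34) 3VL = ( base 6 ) 33011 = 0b1000110111111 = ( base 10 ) 4543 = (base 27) 667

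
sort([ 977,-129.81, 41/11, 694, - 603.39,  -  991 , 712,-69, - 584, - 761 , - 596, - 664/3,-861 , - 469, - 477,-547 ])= [ - 991, - 861, - 761, - 603.39, - 596,  -  584 ,-547 ,  -  477, - 469, - 664/3, - 129.81,  -  69 , 41/11,694,712,  977]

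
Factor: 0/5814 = 0^1=0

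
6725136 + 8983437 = 15708573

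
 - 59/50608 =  - 1 + 50549/50608 = -0.00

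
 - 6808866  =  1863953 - 8672819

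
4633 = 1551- - 3082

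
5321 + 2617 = 7938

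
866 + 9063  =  9929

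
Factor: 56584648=2^3*1667^1*4243^1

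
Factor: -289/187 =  - 11^( - 1 )* 17^1 = - 17/11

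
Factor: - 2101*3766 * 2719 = -21513723154 = - 2^1*7^1*11^1*191^1*  269^1*2719^1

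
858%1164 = 858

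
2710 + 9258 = 11968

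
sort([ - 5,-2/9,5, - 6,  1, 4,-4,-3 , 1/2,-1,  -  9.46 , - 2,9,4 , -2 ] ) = [-9.46,-6, - 5, - 4 ,  -  3, - 2 , - 2, - 1, - 2/9,1/2,1,  4,  4 , 5,9 ] 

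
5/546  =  5/546  =  0.01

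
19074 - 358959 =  - 339885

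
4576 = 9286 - 4710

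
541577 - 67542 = 474035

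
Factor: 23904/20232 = 332/281 = 2^2*83^1* 281^( - 1)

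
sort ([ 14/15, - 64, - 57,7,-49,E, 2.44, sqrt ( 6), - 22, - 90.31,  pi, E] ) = [ - 90.31, -64, - 57,- 49, - 22, 14/15, 2.44, sqrt ( 6),E, E, pi,7 ]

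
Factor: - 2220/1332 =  - 3^( - 1)*5^1= -5/3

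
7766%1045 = 451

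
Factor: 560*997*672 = 2^9* 3^1 * 5^1*7^2 * 997^1 = 375191040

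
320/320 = 1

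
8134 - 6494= 1640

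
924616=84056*11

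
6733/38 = 177 + 7/38  =  177.18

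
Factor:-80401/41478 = -2^( - 1 ) * 3^( - 1)*31^( - 1 )*37^1*41^1*53^1 * 223^( - 1)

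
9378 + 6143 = 15521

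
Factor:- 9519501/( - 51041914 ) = 2^(-1 )*3^1 * 7^(  -  1 )*11^( - 2 ) * 29^(-1)*167^1  *1039^( - 1 )*19001^1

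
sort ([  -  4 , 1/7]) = [ - 4,1/7] 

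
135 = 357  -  222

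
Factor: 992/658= 496/329 = 2^4*7^( - 1)*31^1 * 47^( - 1)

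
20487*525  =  10755675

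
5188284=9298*558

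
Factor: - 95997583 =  - 11^1 * 8727053^1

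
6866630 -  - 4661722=11528352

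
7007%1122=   275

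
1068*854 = 912072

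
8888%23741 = 8888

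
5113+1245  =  6358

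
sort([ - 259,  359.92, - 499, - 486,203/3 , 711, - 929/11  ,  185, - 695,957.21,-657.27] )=[-695, - 657.27, - 499 ,- 486 , - 259, - 929/11, 203/3, 185, 359.92 , 711 , 957.21 ]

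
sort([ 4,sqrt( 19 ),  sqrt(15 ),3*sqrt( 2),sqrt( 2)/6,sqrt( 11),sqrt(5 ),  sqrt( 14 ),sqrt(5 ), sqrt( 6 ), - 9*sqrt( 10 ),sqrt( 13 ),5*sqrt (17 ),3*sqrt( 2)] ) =[ - 9*sqrt( 10), sqrt(2 )/6,sqrt( 5), sqrt(5 ),sqrt( 6),sqrt( 11),sqrt( 13),  sqrt( 14 ),sqrt( 15),4,3*sqrt( 2 ), 3*sqrt( 2 ),sqrt( 19 ), 5*sqrt(17 ) ]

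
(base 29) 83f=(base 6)51342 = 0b1101010101110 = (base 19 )ih9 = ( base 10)6830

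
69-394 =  - 325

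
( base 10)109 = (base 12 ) 91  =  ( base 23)4H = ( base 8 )155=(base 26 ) 45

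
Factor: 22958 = 2^1 *13^1*883^1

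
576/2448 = 4/17 = 0.24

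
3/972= 1/324 = 0.00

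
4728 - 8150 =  - 3422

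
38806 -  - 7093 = 45899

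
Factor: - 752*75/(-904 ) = 7050/113 = 2^1 * 3^1*5^2*47^1 * 113^( - 1) 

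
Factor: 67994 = 2^1* 33997^1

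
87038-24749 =62289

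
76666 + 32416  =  109082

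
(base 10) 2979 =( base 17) a54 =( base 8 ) 5643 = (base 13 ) 1482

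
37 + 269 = 306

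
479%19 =4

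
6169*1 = 6169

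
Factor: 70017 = 3^1*23339^1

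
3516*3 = 10548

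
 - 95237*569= -54189853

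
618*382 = 236076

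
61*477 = 29097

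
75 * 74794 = 5609550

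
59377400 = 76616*775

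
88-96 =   -  8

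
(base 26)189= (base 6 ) 4045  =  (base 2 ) 1101111101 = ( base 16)37d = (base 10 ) 893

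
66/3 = 22=22.00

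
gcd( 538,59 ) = 1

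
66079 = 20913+45166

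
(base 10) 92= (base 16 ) 5C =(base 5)332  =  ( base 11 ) 84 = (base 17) 57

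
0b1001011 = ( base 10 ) 75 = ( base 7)135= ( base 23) 36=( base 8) 113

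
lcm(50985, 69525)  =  764775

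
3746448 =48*78051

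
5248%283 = 154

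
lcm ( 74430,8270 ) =74430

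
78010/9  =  78010/9= 8667.78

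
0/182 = 0 = 0.00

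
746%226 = 68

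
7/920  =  7/920  =  0.01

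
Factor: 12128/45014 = 2^4*71^( - 1)*317^( - 1)*379^1=6064/22507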